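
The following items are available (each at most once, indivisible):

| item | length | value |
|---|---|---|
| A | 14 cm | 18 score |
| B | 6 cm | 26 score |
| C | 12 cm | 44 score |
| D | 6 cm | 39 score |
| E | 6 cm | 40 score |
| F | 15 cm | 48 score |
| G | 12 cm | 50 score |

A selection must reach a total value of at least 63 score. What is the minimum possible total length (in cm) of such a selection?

12

Subsets with value ≥ 63, sorted by total length:
- D+E: length 12, value 79
- B+E: length 12, value 66
Minimum length: 12 cm.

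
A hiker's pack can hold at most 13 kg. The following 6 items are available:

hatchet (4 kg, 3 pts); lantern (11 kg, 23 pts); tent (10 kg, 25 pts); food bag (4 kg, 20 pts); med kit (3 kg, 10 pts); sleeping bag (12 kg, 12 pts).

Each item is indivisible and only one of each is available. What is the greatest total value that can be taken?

Check high-value combinations within 13 kg:
- tent+med kit: weight 10+3=13, value 25+10=35
- hatchet+food bag+med kit: weight 4+4+3=11, value 3+20+10=33
- food bag+med kit: weight 4+3=7, value 20+10=30
Best: 35 pts.

35 pts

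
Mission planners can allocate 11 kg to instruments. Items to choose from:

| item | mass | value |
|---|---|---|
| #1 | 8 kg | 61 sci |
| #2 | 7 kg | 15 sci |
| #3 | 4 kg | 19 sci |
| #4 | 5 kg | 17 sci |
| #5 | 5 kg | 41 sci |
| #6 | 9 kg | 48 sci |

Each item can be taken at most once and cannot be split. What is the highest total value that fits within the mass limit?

61 sci

Check high-value combinations within 11 kg:
- #1: mass 8, value 61
- #3+#5: mass 4+5=9, value 19+41=60
- #4+#5: mass 5+5=10, value 17+41=58
- #6: mass 9, value 48
Best: 61 sci.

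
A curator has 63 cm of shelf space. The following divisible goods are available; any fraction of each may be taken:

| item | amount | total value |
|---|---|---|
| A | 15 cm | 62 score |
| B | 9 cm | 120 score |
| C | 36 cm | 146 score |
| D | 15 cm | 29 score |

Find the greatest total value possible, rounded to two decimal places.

Take in order of value per unit:
- B (120/9 per unit): all 9 → value 120, running total 120.00
- A (62/15 per unit): all 15 → value 62, running total 182.00
- C (146/36 per unit): all 36 → value 146, running total 328.00
- D (29/15 per unit): 3 of 15 → value 3×29/15 = 5.8000, running total 333.80
Total 333.80.

333.80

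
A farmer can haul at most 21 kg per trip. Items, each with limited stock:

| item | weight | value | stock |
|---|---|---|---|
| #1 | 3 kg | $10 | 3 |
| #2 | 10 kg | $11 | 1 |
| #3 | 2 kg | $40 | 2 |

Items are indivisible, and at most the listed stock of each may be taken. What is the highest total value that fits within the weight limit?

Best selections within weight 21 and stock limits:
- 2×#1 + 1×#2 + 2×#3: weight 20, value 111
- 3×#1 + 2×#3: weight 13, value 110
- 1×#1 + 1×#2 + 2×#3: weight 17, value 101
- 2×#1 + 2×#3: weight 10, value 100
Best: $111.

$111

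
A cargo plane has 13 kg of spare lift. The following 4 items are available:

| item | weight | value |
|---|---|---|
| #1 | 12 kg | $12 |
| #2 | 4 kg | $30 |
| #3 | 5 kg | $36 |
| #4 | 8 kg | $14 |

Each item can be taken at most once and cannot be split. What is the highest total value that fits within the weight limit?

Check high-value combinations within 13 kg:
- #2+#3: weight 4+5=9, value 30+36=66
- #3+#4: weight 5+8=13, value 36+14=50
- #2+#4: weight 4+8=12, value 30+14=44
- #3: weight 5, value 36
- #2: weight 4, value 30
Best: $66.

$66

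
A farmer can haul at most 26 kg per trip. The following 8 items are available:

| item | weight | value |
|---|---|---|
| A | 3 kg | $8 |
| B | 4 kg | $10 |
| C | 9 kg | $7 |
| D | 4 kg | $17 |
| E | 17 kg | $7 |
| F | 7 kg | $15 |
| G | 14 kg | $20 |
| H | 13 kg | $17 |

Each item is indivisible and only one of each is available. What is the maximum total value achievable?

$55

Check high-value combinations within 26 kg:
- A+B+D+G: weight 3+4+4+14=25, value 8+10+17+20=55
- A+B+D+H: weight 3+4+4+13=24, value 8+10+17+17=52
- D+F+G: weight 4+7+14=25, value 17+15+20=52
Best: $55.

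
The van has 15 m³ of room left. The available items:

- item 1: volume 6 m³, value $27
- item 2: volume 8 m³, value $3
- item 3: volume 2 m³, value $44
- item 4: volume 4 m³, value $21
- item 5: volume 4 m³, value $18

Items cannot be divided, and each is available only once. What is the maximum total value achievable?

$92

Check high-value combinations within 15 m³:
- item 1+item 3+item 4: volume 6+2+4=12, value 27+44+21=92
- item 1+item 3+item 5: volume 6+2+4=12, value 27+44+18=89
- item 3+item 4+item 5: volume 2+4+4=10, value 44+21+18=83
- item 1+item 3: volume 6+2=8, value 27+44=71
- item 2+item 3+item 4: volume 8+2+4=14, value 3+44+21=68
Best: $92.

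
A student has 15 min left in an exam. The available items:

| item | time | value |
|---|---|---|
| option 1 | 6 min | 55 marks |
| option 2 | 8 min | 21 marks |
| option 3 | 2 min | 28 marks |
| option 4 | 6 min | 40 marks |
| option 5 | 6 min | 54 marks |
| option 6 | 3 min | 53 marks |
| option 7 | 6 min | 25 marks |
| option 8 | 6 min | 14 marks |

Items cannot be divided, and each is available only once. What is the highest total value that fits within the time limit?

Check high-value combinations within 15 min:
- option 1+option 5+option 6: time 6+6+3=15, value 55+54+53=162
- option 1+option 4+option 6: time 6+6+3=15, value 55+40+53=148
- option 4+option 5+option 6: time 6+6+3=15, value 40+54+53=147
- option 1+option 3+option 5: time 6+2+6=14, value 55+28+54=137
Best: 162 marks.

162 marks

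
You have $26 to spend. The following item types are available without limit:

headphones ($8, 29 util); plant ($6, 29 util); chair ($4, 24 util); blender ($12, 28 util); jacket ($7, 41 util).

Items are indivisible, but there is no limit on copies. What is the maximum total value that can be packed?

154 util

Best value-per-unit is chair at 24/4; filling with it alone gives 6×24 = 144.
Optimal mix: 3×chair + 2×jacket → cost 26, value 154.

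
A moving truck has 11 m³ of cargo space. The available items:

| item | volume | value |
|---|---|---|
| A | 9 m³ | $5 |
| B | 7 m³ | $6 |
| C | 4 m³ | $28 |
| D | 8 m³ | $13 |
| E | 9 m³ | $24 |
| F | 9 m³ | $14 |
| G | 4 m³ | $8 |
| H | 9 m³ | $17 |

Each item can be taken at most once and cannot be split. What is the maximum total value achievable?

$36

Check high-value combinations within 11 m³:
- C+G: volume 4+4=8, value 28+8=36
- B+C: volume 7+4=11, value 6+28=34
- C: volume 4, value 28
- E: volume 9, value 24
- H: volume 9, value 17
Best: $36.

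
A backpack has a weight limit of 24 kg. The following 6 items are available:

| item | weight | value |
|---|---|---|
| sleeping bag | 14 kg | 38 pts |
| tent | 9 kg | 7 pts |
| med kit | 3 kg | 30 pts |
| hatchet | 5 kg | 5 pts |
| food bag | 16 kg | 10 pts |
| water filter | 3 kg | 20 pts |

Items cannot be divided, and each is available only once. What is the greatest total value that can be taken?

88 pts

Check high-value combinations within 24 kg:
- sleeping bag+med kit+water filter: weight 14+3+3=20, value 38+30+20=88
- sleeping bag+med kit+hatchet: weight 14+3+5=22, value 38+30+5=73
- sleeping bag+med kit: weight 14+3=17, value 38+30=68
- sleeping bag+hatchet+water filter: weight 14+5+3=22, value 38+5+20=63
Best: 88 pts.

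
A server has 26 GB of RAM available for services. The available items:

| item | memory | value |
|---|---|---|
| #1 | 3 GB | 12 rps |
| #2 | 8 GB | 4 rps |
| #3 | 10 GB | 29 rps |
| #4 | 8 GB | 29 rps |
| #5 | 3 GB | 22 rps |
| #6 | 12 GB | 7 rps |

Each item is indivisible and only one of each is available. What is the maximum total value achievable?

Check high-value combinations within 26 GB:
- #1+#3+#4+#5: memory 3+10+8+3=24, value 12+29+29+22=92
- #3+#4+#5: memory 10+8+3=21, value 29+29+22=80
- #1+#3+#4: memory 3+10+8=21, value 12+29+29=70
- #1+#4+#5+#6: memory 3+8+3+12=26, value 12+29+22+7=70
- #1+#2+#4+#5: memory 3+8+8+3=22, value 12+4+29+22=67
Best: 92 rps.

92 rps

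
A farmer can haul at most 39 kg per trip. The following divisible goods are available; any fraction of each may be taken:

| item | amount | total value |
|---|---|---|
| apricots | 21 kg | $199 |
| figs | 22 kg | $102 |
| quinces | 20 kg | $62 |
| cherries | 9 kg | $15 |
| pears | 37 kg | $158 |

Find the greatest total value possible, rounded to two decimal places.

282.45

Take in order of value per unit:
- apricots (199/21 per unit): all 21 → value 199, running total 199.00
- figs (102/22 per unit): 18 of 22 → value 18×102/22 = 83.4545, running total 282.45
Total 282.45.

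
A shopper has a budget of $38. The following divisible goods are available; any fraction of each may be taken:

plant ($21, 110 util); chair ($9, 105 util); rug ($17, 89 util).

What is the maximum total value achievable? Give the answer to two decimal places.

256.88

Take in order of value per unit:
- chair (105/9 per unit): all 9 → value 105, running total 105.00
- plant (110/21 per unit): all 21 → value 110, running total 215.00
- rug (89/17 per unit): 8 of 17 → value 8×89/17 = 41.8824, running total 256.88
Total 256.88.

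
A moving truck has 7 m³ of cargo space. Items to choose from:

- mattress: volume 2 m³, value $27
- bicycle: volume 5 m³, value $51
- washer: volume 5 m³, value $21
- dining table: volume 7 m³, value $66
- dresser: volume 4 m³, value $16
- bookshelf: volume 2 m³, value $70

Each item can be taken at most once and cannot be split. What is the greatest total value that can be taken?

$121

Check high-value combinations within 7 m³:
- bicycle+bookshelf: volume 5+2=7, value 51+70=121
- mattress+bookshelf: volume 2+2=4, value 27+70=97
- washer+bookshelf: volume 5+2=7, value 21+70=91
- dresser+bookshelf: volume 4+2=6, value 16+70=86
- mattress+bicycle: volume 2+5=7, value 27+51=78
Best: $121.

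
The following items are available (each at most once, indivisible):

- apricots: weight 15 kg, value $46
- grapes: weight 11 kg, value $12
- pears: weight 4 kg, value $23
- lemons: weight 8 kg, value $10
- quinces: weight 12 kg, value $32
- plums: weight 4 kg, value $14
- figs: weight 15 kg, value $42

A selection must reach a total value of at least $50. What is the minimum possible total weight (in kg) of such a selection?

16

Subsets with value ≥ 50, sorted by total weight:
- pears+quinces: weight 16, value 55
- apricots+pears: weight 19, value 69
- pears+figs: weight 19, value 65
Minimum weight: 16 kg.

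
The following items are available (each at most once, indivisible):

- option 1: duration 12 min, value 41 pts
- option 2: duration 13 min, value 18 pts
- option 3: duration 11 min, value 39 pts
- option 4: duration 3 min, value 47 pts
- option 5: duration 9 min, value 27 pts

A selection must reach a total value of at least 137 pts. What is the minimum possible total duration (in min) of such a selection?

Subsets with value ≥ 137, sorted by total duration:
- option 1+option 3+option 4+option 5: duration 35, value 154
- option 1+option 2+option 3+option 4: duration 39, value 145
- option 1+option 2+option 3+option 4+option 5: duration 48, value 172
Minimum duration: 35 min.

35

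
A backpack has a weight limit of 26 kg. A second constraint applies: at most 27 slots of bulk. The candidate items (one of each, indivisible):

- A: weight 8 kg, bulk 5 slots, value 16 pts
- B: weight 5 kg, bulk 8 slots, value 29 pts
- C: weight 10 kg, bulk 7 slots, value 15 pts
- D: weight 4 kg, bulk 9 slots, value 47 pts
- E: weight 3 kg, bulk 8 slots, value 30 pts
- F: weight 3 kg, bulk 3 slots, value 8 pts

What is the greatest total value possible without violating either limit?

106 pts

Feasible sets respecting both limits:
- B+D+E: weight 12, bulk 25, value 106
- A+D+E+F: weight 18, bulk 25, value 101
- A+B+D+F: weight 20, bulk 25, value 100
- C+D+E+F: weight 20, bulk 27, value 100
Best: 106 pts.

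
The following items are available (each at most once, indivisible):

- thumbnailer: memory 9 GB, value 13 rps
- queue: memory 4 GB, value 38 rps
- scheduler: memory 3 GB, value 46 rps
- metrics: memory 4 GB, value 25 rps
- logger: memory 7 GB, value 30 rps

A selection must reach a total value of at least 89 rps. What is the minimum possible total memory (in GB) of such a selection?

Subsets with value ≥ 89, sorted by total memory:
- queue+scheduler+metrics: memory 11, value 109
- queue+scheduler+logger: memory 14, value 114
- scheduler+metrics+logger: memory 14, value 101
Minimum memory: 11 GB.

11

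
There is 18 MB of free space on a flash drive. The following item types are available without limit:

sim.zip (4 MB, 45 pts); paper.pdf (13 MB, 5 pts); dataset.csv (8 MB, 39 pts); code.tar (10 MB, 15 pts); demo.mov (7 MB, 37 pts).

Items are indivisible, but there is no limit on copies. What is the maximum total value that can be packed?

180 pts

Best value-per-unit is sim.zip at 45/4, and filling with it alone uses size 4×4=16. No mix of the others beats 4×45 = 180.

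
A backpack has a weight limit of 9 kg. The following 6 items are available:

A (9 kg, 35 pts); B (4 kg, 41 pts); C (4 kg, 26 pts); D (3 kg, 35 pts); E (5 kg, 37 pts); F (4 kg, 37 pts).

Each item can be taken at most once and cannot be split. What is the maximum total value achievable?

78 pts

Check high-value combinations within 9 kg:
- B+F: weight 4+4=8, value 41+37=78
- B+E: weight 4+5=9, value 41+37=78
- B+D: weight 4+3=7, value 41+35=76
Best: 78 pts.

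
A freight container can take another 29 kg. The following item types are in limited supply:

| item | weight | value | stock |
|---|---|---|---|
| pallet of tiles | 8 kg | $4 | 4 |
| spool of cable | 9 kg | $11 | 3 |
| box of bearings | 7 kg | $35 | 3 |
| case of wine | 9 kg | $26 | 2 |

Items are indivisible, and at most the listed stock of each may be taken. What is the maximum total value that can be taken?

$109

Top feasible selections:
- 1×pallet of tiles + 3×box of bearings: weight 29, value 109
- 3×box of bearings: weight 21, value 105
- 2×box of bearings + 1×case of wine: weight 23, value 96
- 1×box of bearings + 2×case of wine: weight 25, value 87
Best: $109.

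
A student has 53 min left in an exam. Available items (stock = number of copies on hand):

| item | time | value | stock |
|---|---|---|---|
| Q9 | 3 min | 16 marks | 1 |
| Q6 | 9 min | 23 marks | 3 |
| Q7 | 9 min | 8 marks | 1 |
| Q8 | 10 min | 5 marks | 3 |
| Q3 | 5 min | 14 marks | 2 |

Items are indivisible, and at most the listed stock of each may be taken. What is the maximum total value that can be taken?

Top feasible selections:
- 1×Q9 + 3×Q6 + 1×Q7 + 2×Q3: time 49, value 121
- 1×Q9 + 3×Q6 + 1×Q8 + 2×Q3: time 50, value 118
Best: 121 marks.

121 marks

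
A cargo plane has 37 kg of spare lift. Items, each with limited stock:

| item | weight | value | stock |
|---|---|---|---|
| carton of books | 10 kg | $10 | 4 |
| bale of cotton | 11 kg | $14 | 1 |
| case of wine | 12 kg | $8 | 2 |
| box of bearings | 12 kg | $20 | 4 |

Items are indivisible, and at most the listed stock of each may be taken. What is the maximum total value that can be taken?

$60

Best selections within weight 37 and stock limits:
- 3×box of bearings: weight 36, value 60
- 1×bale of cotton + 2×box of bearings: weight 35, value 54
- 1×carton of books + 2×box of bearings: weight 34, value 50
- 1×case of wine + 2×box of bearings: weight 36, value 48
Best: $60.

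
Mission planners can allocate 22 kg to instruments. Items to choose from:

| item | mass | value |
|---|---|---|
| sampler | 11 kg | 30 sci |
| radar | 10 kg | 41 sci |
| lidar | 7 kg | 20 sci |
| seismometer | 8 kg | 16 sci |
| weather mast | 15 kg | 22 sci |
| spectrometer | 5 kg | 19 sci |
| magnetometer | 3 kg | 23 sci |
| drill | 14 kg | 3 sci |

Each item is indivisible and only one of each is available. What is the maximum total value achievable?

This is a 0/1 knapsack; check combinations near the capacity.
- radar+lidar+magnetometer: mass 10+7+3=20, value 41+20+23=84
- radar+spectrometer+magnetometer: mass 10+5+3=18, value 41+19+23=83
- radar+seismometer+magnetometer: mass 10+8+3=21, value 41+16+23=80
Best: 84 sci.

84 sci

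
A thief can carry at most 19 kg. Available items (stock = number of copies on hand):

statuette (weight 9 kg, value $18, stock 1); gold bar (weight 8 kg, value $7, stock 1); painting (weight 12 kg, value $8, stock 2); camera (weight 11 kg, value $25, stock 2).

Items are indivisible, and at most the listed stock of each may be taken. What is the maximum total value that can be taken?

$32

Top feasible selections:
- 1×gold bar + 1×camera: weight 19, value 32
- 1×camera: weight 11, value 25
Best: $32.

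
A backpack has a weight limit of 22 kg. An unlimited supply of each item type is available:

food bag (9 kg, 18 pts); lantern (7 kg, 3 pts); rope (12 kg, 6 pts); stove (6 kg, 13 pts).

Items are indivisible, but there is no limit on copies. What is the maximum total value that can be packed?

Best value-per-unit is stove at 13/6; filling with it alone gives 3×13 = 39.
Optimal mix: 1×food bag + 2×stove → weight 21, value 44.

44 pts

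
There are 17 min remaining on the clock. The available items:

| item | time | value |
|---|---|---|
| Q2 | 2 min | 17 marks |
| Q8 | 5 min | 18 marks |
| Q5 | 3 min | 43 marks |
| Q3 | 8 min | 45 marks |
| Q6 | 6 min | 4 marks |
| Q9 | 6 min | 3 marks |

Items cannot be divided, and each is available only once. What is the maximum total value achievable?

106 marks

This is a 0/1 knapsack; check combinations near the capacity.
- Q8+Q5+Q3: time 5+3+8=16, value 18+43+45=106
- Q2+Q5+Q3: time 2+3+8=13, value 17+43+45=105
- Q5+Q3+Q6: time 3+8+6=17, value 43+45+4=92
- Q5+Q3+Q9: time 3+8+6=17, value 43+45+3=91
- Q5+Q3: time 3+8=11, value 43+45=88
Best: 106 marks.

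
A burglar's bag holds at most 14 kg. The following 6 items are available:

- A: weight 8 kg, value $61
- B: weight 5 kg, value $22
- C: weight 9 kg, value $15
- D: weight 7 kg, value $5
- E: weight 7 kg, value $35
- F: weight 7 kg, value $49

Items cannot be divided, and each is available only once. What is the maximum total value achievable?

$84

Check high-value combinations within 14 kg:
- E+F: weight 7+7=14, value 35+49=84
- A+B: weight 8+5=13, value 61+22=83
- B+F: weight 5+7=12, value 22+49=71
- A: weight 8, value 61
Best: $84.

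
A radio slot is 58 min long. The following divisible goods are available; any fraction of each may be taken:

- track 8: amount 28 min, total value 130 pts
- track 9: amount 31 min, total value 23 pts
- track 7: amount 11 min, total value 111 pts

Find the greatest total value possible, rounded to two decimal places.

255.10

Take in order of value per unit:
- track 7 (111/11 per unit): all 11 → value 111, running total 111.00
- track 8 (130/28 per unit): all 28 → value 130, running total 241.00
- track 9 (23/31 per unit): 19 of 31 → value 19×23/31 = 14.0968, running total 255.10
Total 255.10.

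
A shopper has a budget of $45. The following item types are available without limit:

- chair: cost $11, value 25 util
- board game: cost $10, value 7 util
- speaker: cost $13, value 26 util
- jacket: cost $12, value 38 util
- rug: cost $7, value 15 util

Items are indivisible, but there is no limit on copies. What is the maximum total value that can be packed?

Best value-per-unit is jacket at 38/12; filling with it alone gives 3×38 = 114.
Optimal mix: 3×jacket + 1×rug → cost 43, value 129.

129 util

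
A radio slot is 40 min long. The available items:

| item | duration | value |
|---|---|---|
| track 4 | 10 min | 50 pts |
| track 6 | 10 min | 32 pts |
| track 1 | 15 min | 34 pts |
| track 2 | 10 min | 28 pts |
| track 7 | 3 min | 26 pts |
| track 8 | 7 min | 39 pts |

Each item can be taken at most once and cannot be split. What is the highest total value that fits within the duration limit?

This is a 0/1 knapsack; check combinations near the capacity.
- track 4+track 6+track 2+track 7+track 8: duration 10+10+10+3+7=40, value 50+32+28+26+39=175
- track 4+track 1+track 7+track 8: duration 10+15+3+7=35, value 50+34+26+39=149
- track 4+track 6+track 2+track 8: duration 10+10+10+7=37, value 50+32+28+39=149
Best: 175 pts.

175 pts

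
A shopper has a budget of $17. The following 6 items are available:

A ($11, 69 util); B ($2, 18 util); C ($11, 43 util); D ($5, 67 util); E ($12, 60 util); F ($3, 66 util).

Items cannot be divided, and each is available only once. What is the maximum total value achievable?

153 util

Check high-value combinations within $17:
- A+B+F: cost 11+2+3=16, value 69+18+66=153
- B+D+F: cost 2+5+3=10, value 18+67+66=151
- B+E+F: cost 2+12+3=17, value 18+60+66=144
Best: 153 util.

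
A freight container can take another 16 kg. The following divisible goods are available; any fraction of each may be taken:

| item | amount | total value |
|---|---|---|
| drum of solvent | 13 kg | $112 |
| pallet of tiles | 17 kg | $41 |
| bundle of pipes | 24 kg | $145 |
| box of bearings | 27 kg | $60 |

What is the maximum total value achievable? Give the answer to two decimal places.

Take in order of value per unit:
- drum of solvent (112/13 per unit): all 13 → value 112, running total 112.00
- bundle of pipes (145/24 per unit): 3 of 24 → value 3×145/24 = 18.1250, running total 130.13
Total 130.13.

130.13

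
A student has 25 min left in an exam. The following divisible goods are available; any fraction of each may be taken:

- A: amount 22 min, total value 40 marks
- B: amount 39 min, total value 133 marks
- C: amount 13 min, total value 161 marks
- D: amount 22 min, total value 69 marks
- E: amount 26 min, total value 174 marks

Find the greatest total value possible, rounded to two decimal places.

Take in order of value per unit:
- C (161/13 per unit): all 13 → value 161, running total 161.00
- E (174/26 per unit): 12 of 26 → value 12×174/26 = 80.3077, running total 241.31
Total 241.31.

241.31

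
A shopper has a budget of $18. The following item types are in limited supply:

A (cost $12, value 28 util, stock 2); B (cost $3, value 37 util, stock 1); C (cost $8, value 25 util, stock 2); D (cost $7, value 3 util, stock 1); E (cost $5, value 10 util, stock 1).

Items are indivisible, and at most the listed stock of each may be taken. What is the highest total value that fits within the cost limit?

Top feasible selections:
- 1×B + 1×C + 1×E: cost 16, value 72
- 1×A + 1×B: cost 15, value 65
Best: 72 util.

72 util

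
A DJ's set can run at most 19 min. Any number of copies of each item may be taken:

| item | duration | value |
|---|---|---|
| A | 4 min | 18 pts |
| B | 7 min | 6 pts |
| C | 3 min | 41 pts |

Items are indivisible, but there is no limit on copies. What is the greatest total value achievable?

Best value-per-unit is C at 41/3, and filling with it alone uses duration 6×3=18. No mix of the others beats 6×41 = 246.

246 pts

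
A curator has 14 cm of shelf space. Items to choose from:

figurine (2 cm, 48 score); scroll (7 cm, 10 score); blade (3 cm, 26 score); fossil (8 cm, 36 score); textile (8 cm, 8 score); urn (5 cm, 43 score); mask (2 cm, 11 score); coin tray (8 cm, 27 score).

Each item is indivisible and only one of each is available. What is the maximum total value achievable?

Check high-value combinations within 14 cm:
- figurine+blade+urn+mask: length 2+3+5+2=12, value 48+26+43+11=128
- figurine+blade+urn: length 2+3+5=10, value 48+26+43=117
- figurine+blade+fossil: length 2+3+8=13, value 48+26+36=110
- figurine+urn+mask: length 2+5+2=9, value 48+43+11=102
- figurine+blade+coin tray: length 2+3+8=13, value 48+26+27=101
Best: 128 score.

128 score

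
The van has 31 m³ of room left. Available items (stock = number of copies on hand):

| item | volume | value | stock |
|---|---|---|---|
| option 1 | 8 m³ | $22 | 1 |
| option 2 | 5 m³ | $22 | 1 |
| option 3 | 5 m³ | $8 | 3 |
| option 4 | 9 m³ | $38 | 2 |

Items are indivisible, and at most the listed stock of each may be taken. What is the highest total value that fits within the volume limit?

$120

Top feasible selections:
- 1×option 1 + 1×option 2 + 2×option 4: volume 31, value 120
- 1×option 2 + 1×option 3 + 2×option 4: volume 28, value 106
- 1×option 1 + 1×option 3 + 2×option 4: volume 31, value 106
- 1×option 2 + 2×option 4: volume 23, value 98
Best: $120.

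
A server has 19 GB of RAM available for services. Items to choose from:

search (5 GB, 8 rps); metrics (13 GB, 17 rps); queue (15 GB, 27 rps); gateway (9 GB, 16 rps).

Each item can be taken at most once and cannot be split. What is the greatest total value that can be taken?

27 rps

This is a 0/1 knapsack; check combinations near the capacity.
- queue: memory 15, value 27
- search+metrics: memory 5+13=18, value 8+17=25
- search+gateway: memory 5+9=14, value 8+16=24
Best: 27 rps.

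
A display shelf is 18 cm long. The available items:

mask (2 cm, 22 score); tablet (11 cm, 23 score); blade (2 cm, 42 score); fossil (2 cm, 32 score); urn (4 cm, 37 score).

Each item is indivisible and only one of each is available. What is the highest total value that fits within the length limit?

Check high-value combinations within 18 cm:
- mask+blade+fossil+urn: length 2+2+2+4=10, value 22+42+32+37=133
- mask+tablet+blade+fossil: length 2+11+2+2=17, value 22+23+42+32=119
- blade+fossil+urn: length 2+2+4=8, value 42+32+37=111
- tablet+blade+urn: length 11+2+4=17, value 23+42+37=102
- mask+blade+urn: length 2+2+4=8, value 22+42+37=101
Best: 133 score.

133 score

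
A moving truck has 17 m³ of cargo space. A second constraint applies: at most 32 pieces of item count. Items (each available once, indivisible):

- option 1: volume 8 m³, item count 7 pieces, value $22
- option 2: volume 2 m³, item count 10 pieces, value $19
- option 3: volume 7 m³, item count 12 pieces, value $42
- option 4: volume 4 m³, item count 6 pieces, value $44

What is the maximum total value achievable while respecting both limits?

Feasible sets respecting both limits:
- option 2+option 3+option 4: volume 13, item count 28, value 105
- option 3+option 4: volume 11, item count 18, value 86
- option 1+option 2+option 4: volume 14, item count 23, value 85
Best: $105.

$105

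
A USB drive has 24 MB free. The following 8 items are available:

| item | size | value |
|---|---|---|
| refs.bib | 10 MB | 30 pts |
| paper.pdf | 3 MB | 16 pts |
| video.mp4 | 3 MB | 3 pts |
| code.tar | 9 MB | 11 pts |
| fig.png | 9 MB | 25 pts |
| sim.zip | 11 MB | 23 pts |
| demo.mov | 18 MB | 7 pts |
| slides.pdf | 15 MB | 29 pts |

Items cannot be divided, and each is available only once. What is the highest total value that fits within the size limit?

Check high-value combinations within 24 MB:
- refs.bib+paper.pdf+fig.png: size 10+3+9=22, value 30+16+25=71
- refs.bib+paper.pdf+sim.zip: size 10+3+11=24, value 30+16+23=69
- paper.pdf+fig.png+sim.zip: size 3+9+11=23, value 16+25+23=64
- refs.bib+video.mp4+fig.png: size 10+3+9=22, value 30+3+25=58
- refs.bib+paper.pdf+code.tar: size 10+3+9=22, value 30+16+11=57
Best: 71 pts.

71 pts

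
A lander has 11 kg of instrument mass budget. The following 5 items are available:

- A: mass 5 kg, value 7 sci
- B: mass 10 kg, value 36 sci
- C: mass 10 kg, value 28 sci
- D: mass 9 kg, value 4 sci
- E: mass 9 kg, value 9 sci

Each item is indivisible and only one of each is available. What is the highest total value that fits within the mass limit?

This is a 0/1 knapsack; check combinations near the capacity.
- B: mass 10, value 36
- C: mass 10, value 28
- E: mass 9, value 9
- A: mass 5, value 7
Best: 36 sci.

36 sci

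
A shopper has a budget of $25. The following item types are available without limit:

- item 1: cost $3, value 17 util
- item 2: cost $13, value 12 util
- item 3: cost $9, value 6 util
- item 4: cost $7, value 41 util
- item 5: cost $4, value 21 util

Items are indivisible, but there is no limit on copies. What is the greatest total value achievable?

Best value-per-unit is item 4 at 41/7; filling with it alone gives 3×41 = 123.
Optimal mix: 3×item 4 + 1×item 5 → cost 25, value 144.

144 util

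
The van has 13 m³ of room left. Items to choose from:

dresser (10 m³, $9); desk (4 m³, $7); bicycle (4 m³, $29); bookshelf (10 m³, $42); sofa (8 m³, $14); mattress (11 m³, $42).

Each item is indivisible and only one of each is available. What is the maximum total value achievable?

$43

This is a 0/1 knapsack; check combinations near the capacity.
- bicycle+sofa: volume 4+8=12, value 29+14=43
- bookshelf: volume 10, value 42
- mattress: volume 11, value 42
Best: $43.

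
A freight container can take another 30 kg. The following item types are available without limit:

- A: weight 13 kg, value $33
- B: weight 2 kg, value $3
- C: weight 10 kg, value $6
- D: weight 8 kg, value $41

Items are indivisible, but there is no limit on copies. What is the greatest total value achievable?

$132

Best value-per-unit is D at 41/8; filling with it alone gives 3×41 = 123.
Optimal mix: 3×B + 3×D → weight 30, value 132.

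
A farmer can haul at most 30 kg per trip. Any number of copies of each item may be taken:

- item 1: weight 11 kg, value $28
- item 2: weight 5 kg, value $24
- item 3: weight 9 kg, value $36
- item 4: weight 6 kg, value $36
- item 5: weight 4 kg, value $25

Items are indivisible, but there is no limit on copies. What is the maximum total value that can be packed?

Best value-per-unit is item 5 at 25/4; filling with it alone gives 7×25 = 175.
Optimal mix: 1×item 4 + 6×item 5 → weight 30, value 186.

$186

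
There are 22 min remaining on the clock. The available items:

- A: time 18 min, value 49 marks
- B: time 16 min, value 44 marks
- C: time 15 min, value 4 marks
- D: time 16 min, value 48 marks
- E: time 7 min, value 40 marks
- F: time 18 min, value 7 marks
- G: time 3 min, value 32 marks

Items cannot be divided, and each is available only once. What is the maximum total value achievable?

This is a 0/1 knapsack; check combinations near the capacity.
- A+G: time 18+3=21, value 49+32=81
- D+G: time 16+3=19, value 48+32=80
- B+G: time 16+3=19, value 44+32=76
- E+G: time 7+3=10, value 40+32=72
Best: 81 marks.

81 marks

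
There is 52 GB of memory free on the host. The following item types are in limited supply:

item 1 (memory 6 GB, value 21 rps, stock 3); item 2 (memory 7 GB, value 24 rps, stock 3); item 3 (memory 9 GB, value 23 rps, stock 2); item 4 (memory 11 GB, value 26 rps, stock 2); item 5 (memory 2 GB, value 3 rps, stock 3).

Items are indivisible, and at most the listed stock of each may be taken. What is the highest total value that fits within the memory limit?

Top feasible selections:
- 3×item 1 + 3×item 2 + 1×item 4 + 1×item 5: memory 52, value 164
- 3×item 1 + 3×item 2 + 1×item 3 + 2×item 5: memory 52, value 164
- 3×item 1 + 3×item 2 + 1×item 4: memory 50, value 161
Best: 164 rps.

164 rps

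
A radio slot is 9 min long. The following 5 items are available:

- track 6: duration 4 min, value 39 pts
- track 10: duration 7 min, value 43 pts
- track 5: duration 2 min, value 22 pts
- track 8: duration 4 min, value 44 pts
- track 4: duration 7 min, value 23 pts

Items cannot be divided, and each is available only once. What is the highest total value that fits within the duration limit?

This is a 0/1 knapsack; check combinations near the capacity.
- track 6+track 8: duration 4+4=8, value 39+44=83
- track 5+track 8: duration 2+4=6, value 22+44=66
- track 10+track 5: duration 7+2=9, value 43+22=65
- track 6+track 5: duration 4+2=6, value 39+22=61
Best: 83 pts.

83 pts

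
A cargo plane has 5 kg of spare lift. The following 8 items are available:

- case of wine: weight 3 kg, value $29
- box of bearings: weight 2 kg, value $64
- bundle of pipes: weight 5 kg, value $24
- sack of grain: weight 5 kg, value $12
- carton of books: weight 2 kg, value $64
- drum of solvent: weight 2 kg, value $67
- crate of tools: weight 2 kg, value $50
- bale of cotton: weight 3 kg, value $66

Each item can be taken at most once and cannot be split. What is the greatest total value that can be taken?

Check high-value combinations within 5 kg:
- drum of solvent+bale of cotton: weight 2+3=5, value 67+66=133
- box of bearings+drum of solvent: weight 2+2=4, value 64+67=131
- carton of books+drum of solvent: weight 2+2=4, value 64+67=131
Best: $133.

$133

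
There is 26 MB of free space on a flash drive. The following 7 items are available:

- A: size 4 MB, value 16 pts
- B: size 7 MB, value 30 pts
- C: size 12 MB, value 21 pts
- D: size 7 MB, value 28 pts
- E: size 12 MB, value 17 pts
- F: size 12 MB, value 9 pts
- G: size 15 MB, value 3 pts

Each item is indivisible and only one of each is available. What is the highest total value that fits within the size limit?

This is a 0/1 knapsack; check combinations near the capacity.
- B+C+D: size 7+12+7=26, value 30+21+28=79
- B+D+E: size 7+7+12=26, value 30+28+17=75
- A+B+D: size 4+7+7=18, value 16+30+28=74
- A+B+C: size 4+7+12=23, value 16+30+21=67
- B+D+F: size 7+7+12=26, value 30+28+9=67
Best: 79 pts.

79 pts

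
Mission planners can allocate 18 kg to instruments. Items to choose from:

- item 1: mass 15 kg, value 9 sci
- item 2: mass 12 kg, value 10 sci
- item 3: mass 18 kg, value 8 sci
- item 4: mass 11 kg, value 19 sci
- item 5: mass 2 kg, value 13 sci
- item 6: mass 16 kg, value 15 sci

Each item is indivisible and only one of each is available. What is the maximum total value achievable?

Check high-value combinations within 18 kg:
- item 4+item 5: mass 11+2=13, value 19+13=32
- item 5+item 6: mass 2+16=18, value 13+15=28
- item 2+item 5: mass 12+2=14, value 10+13=23
Best: 32 sci.

32 sci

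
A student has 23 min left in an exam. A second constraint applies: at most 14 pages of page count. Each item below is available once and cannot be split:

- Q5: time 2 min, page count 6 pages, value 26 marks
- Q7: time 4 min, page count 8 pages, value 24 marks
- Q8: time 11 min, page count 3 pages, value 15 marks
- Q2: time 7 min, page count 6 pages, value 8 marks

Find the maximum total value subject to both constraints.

Feasible sets respecting both limits:
- Q5+Q7: time 6, page count 14, value 50
- Q5+Q8: time 13, page count 9, value 41
- Q7+Q8: time 15, page count 11, value 39
- Q5+Q2: time 9, page count 12, value 34
Best: 50 marks.

50 marks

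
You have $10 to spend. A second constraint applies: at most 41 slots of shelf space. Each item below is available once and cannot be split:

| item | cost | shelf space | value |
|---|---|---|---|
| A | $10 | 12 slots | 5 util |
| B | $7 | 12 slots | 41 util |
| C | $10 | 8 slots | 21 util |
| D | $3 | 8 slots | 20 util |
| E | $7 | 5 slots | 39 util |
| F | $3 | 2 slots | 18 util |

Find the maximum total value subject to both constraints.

61 util

Feasible sets respecting both limits:
- B+D: cost 10, shelf space 20, value 61
- D+E: cost 10, shelf space 13, value 59
- B+F: cost 10, shelf space 14, value 59
- E+F: cost 10, shelf space 7, value 57
Best: 61 util.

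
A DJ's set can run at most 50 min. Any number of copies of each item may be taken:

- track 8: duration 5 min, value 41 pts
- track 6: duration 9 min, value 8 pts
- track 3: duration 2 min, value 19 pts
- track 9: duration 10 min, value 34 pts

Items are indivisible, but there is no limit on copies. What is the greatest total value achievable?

475 pts

Best value-per-unit is track 3 at 19/2, and filling with it alone uses duration 25×2=50. No mix of the others beats 25×19 = 475.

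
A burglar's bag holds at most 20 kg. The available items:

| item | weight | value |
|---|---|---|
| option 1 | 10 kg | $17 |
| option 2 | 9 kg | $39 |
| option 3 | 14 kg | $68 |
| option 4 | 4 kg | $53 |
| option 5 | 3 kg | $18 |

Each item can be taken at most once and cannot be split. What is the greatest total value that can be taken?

This is a 0/1 knapsack; check combinations near the capacity.
- option 3+option 4: weight 14+4=18, value 68+53=121
- option 2+option 4+option 5: weight 9+4+3=16, value 39+53+18=110
- option 2+option 4: weight 9+4=13, value 39+53=92
Best: $121.

$121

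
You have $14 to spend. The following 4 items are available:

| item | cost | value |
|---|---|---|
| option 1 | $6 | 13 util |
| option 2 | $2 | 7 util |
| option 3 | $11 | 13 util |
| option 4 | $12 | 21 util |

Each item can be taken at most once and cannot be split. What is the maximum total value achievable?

Check high-value combinations within $14:
- option 2+option 4: cost 2+12=14, value 7+21=28
- option 4: cost 12, value 21
- option 1+option 2: cost 6+2=8, value 13+7=20
- option 2+option 3: cost 2+11=13, value 7+13=20
- option 1: cost 6, value 13
Best: 28 util.

28 util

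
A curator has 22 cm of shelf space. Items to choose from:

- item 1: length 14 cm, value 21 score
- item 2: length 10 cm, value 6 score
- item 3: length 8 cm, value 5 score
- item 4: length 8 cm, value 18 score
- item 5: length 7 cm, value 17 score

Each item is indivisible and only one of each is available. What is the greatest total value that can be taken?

Check high-value combinations within 22 cm:
- item 1+item 4: length 14+8=22, value 21+18=39
- item 1+item 5: length 14+7=21, value 21+17=38
- item 4+item 5: length 8+7=15, value 18+17=35
Best: 39 score.

39 score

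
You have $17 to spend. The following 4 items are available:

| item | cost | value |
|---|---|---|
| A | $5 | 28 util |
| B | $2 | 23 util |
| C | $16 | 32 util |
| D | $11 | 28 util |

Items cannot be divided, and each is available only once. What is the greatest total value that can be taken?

Check high-value combinations within $17:
- A+D: cost 5+11=16, value 28+28=56
- A+B: cost 5+2=7, value 28+23=51
- B+D: cost 2+11=13, value 23+28=51
Best: 56 util.

56 util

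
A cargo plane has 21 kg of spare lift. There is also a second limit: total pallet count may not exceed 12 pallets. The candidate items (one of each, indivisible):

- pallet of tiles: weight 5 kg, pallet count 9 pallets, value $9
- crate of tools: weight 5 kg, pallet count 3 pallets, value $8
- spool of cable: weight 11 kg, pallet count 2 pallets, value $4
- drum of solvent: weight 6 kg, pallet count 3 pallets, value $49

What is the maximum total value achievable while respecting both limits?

$58

Feasible sets respecting both limits:
- pallet of tiles+drum of solvent: weight 11, pallet count 12, value 58
- crate of tools+drum of solvent: weight 11, pallet count 6, value 57
- spool of cable+drum of solvent: weight 17, pallet count 5, value 53
Best: $58.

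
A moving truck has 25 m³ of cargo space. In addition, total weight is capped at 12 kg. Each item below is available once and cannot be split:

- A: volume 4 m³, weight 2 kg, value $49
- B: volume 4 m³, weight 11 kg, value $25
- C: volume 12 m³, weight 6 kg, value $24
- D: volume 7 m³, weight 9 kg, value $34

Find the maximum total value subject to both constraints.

$83

Feasible sets respecting both limits:
- A+D: volume 11, weight 11, value 83
- A+C: volume 16, weight 8, value 73
- A: volume 4, weight 2, value 49
Best: $83.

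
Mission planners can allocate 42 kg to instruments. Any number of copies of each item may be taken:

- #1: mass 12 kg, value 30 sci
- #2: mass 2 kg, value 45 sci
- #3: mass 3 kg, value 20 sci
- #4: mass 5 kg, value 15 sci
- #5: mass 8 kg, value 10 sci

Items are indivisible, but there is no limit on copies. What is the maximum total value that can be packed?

945 sci

Best value-per-unit is #2 at 45/2, and filling with it alone uses mass 21×2=42. No mix of the others beats 21×45 = 945.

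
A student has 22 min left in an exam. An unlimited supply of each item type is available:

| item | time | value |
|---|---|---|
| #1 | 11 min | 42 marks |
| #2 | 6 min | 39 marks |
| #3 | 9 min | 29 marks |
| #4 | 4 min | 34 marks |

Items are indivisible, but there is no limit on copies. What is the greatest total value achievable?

175 marks

Best value-per-unit is #4 at 34/4; filling with it alone gives 5×34 = 170.
Optimal mix: 1×#2 + 4×#4 → time 22, value 175.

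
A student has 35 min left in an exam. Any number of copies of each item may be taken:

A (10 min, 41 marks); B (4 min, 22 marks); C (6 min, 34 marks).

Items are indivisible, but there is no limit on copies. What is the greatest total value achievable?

192 marks

Best value-per-unit is C at 34/6; filling with it alone gives 5×34 = 170.
Optimal mix: 1×B + 5×C → time 34, value 192.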